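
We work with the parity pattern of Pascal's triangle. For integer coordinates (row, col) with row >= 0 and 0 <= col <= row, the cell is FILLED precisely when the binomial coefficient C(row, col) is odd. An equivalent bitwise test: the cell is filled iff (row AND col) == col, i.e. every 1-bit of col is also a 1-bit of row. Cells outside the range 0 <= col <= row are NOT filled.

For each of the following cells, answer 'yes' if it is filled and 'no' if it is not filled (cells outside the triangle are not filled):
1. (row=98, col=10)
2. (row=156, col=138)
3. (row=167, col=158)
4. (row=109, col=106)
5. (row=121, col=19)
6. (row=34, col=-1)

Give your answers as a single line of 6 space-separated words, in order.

Answer: no no no no no no

Derivation:
(98,10): row=0b1100010, col=0b1010, row AND col = 0b10 = 2; 2 != 10 -> empty
(156,138): row=0b10011100, col=0b10001010, row AND col = 0b10001000 = 136; 136 != 138 -> empty
(167,158): row=0b10100111, col=0b10011110, row AND col = 0b10000110 = 134; 134 != 158 -> empty
(109,106): row=0b1101101, col=0b1101010, row AND col = 0b1101000 = 104; 104 != 106 -> empty
(121,19): row=0b1111001, col=0b10011, row AND col = 0b10001 = 17; 17 != 19 -> empty
(34,-1): col outside [0, 34] -> not filled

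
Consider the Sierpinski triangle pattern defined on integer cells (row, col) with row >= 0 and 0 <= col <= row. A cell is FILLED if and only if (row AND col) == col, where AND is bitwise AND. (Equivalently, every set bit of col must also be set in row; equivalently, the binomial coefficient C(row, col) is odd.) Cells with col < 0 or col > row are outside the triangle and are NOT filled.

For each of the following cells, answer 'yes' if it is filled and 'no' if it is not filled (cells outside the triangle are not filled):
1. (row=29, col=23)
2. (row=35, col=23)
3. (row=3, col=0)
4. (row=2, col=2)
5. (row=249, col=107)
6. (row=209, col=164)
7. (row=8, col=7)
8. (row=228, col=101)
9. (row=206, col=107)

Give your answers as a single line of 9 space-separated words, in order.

(29,23): row=0b11101, col=0b10111, row AND col = 0b10101 = 21; 21 != 23 -> empty
(35,23): row=0b100011, col=0b10111, row AND col = 0b11 = 3; 3 != 23 -> empty
(3,0): row=0b11, col=0b0, row AND col = 0b0 = 0; 0 == 0 -> filled
(2,2): row=0b10, col=0b10, row AND col = 0b10 = 2; 2 == 2 -> filled
(249,107): row=0b11111001, col=0b1101011, row AND col = 0b1101001 = 105; 105 != 107 -> empty
(209,164): row=0b11010001, col=0b10100100, row AND col = 0b10000000 = 128; 128 != 164 -> empty
(8,7): row=0b1000, col=0b111, row AND col = 0b0 = 0; 0 != 7 -> empty
(228,101): row=0b11100100, col=0b1100101, row AND col = 0b1100100 = 100; 100 != 101 -> empty
(206,107): row=0b11001110, col=0b1101011, row AND col = 0b1001010 = 74; 74 != 107 -> empty

Answer: no no yes yes no no no no no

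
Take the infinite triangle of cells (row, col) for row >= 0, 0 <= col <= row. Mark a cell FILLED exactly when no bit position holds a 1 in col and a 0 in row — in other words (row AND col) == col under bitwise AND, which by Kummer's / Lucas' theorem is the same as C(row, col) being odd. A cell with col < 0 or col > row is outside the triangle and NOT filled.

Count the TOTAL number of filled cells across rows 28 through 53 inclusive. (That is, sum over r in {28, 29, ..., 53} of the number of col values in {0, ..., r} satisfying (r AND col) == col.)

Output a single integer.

r28=11100 pc3: +8 =8
r29=11101 pc4: +16 =24
r30=11110 pc4: +16 =40
r31=11111 pc5: +32 =72
r32=100000 pc1: +2 =74
r33=100001 pc2: +4 =78
r34=100010 pc2: +4 =82
r35=100011 pc3: +8 =90
r36=100100 pc2: +4 =94
r37=100101 pc3: +8 =102
r38=100110 pc3: +8 =110
r39=100111 pc4: +16 =126
r40=101000 pc2: +4 =130
r41=101001 pc3: +8 =138
r42=101010 pc3: +8 =146
r43=101011 pc4: +16 =162
r44=101100 pc3: +8 =170
r45=101101 pc4: +16 =186
r46=101110 pc4: +16 =202
r47=101111 pc5: +32 =234
r48=110000 pc2: +4 =238
r49=110001 pc3: +8 =246
r50=110010 pc3: +8 =254
r51=110011 pc4: +16 =270
r52=110100 pc3: +8 =278
r53=110101 pc4: +16 =294

Answer: 294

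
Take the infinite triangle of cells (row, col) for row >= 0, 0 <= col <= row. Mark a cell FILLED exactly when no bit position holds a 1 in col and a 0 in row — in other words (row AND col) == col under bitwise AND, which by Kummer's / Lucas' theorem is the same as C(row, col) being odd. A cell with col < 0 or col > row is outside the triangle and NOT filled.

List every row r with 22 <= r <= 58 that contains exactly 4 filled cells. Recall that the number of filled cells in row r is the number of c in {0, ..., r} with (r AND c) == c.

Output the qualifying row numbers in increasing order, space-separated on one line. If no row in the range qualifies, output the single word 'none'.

Row r has 2^popcount(r) filled cells, so we need popcount(r) = log2(4) = 2.
Scan r = 22..58 and keep those with exactly 2 one-bits:
r=22=10110 popcount=3 -> skip
r=23=10111 popcount=4 -> skip
r=24=11000 popcount=2 -> KEEP
r=25=11001 popcount=3 -> skip
r=26=11010 popcount=3 -> skip
r=27=11011 popcount=4 -> skip
r=28=11100 popcount=3 -> skip
r=29=11101 popcount=4 -> skip
r=30=11110 popcount=4 -> skip
r=31=11111 popcount=5 -> skip
r=32=100000 popcount=1 -> skip
r=33=100001 popcount=2 -> KEEP
r=34=100010 popcount=2 -> KEEP
r=35=100011 popcount=3 -> skip
r=36=100100 popcount=2 -> KEEP
r=37=100101 popcount=3 -> skip
r=38=100110 popcount=3 -> skip
r=39=100111 popcount=4 -> skip
r=40=101000 popcount=2 -> KEEP
r=41=101001 popcount=3 -> skip
r=42=101010 popcount=3 -> skip
r=43=101011 popcount=4 -> skip
r=44=101100 popcount=3 -> skip
r=45=101101 popcount=4 -> skip
r=46=101110 popcount=4 -> skip
r=47=101111 popcount=5 -> skip
r=48=110000 popcount=2 -> KEEP
r=49=110001 popcount=3 -> skip
r=50=110010 popcount=3 -> skip
r=51=110011 popcount=4 -> skip
r=52=110100 popcount=3 -> skip
r=53=110101 popcount=4 -> skip
r=54=110110 popcount=4 -> skip
r=55=110111 popcount=5 -> skip
r=56=111000 popcount=3 -> skip
r=57=111001 popcount=4 -> skip
r=58=111010 popcount=4 -> skip
Kept rows: 24 33 34 36 40 48

Answer: 24 33 34 36 40 48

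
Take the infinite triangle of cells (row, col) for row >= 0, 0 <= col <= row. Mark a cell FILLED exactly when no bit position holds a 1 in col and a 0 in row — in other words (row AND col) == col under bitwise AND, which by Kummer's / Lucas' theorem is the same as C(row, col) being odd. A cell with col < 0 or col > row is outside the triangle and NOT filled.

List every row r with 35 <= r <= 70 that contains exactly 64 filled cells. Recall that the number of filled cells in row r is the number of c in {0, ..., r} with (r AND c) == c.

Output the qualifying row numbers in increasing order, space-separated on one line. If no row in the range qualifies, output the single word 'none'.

Answer: 63

Derivation:
Row r has 2^popcount(r) filled cells, so we need popcount(r) = log2(64) = 6.
Scan r = 35..70 and keep those with exactly 6 one-bits:
r=35=100011 popcount=3 -> skip
r=36=100100 popcount=2 -> skip
r=37=100101 popcount=3 -> skip
r=38=100110 popcount=3 -> skip
r=39=100111 popcount=4 -> skip
r=40=101000 popcount=2 -> skip
r=41=101001 popcount=3 -> skip
r=42=101010 popcount=3 -> skip
r=43=101011 popcount=4 -> skip
r=44=101100 popcount=3 -> skip
r=45=101101 popcount=4 -> skip
r=46=101110 popcount=4 -> skip
r=47=101111 popcount=5 -> skip
r=48=110000 popcount=2 -> skip
r=49=110001 popcount=3 -> skip
r=50=110010 popcount=3 -> skip
r=51=110011 popcount=4 -> skip
r=52=110100 popcount=3 -> skip
r=53=110101 popcount=4 -> skip
r=54=110110 popcount=4 -> skip
r=55=110111 popcount=5 -> skip
r=56=111000 popcount=3 -> skip
r=57=111001 popcount=4 -> skip
r=58=111010 popcount=4 -> skip
r=59=111011 popcount=5 -> skip
r=60=111100 popcount=4 -> skip
r=61=111101 popcount=5 -> skip
r=62=111110 popcount=5 -> skip
r=63=111111 popcount=6 -> KEEP
r=64=1000000 popcount=1 -> skip
r=65=1000001 popcount=2 -> skip
r=66=1000010 popcount=2 -> skip
r=67=1000011 popcount=3 -> skip
r=68=1000100 popcount=2 -> skip
r=69=1000101 popcount=3 -> skip
r=70=1000110 popcount=3 -> skip
Kept rows: 63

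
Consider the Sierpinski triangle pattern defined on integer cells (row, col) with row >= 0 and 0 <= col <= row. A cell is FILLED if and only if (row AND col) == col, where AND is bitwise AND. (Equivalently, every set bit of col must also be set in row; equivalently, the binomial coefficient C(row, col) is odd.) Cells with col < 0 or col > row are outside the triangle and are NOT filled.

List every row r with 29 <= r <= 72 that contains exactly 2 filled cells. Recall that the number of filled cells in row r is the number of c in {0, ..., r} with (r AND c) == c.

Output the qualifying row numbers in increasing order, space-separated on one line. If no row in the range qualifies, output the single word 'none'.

Answer: 32 64

Derivation:
Row r has 2^popcount(r) filled cells, so we need popcount(r) = log2(2) = 1.
Scan r = 29..72 and keep those with exactly 1 one-bits:
r=29=11101 popcount=4 -> skip
r=30=11110 popcount=4 -> skip
r=31=11111 popcount=5 -> skip
r=32=100000 popcount=1 -> KEEP
r=33=100001 popcount=2 -> skip
r=34=100010 popcount=2 -> skip
r=35=100011 popcount=3 -> skip
r=36=100100 popcount=2 -> skip
r=37=100101 popcount=3 -> skip
r=38=100110 popcount=3 -> skip
r=39=100111 popcount=4 -> skip
r=40=101000 popcount=2 -> skip
r=41=101001 popcount=3 -> skip
r=42=101010 popcount=3 -> skip
r=43=101011 popcount=4 -> skip
r=44=101100 popcount=3 -> skip
r=45=101101 popcount=4 -> skip
r=46=101110 popcount=4 -> skip
r=47=101111 popcount=5 -> skip
r=48=110000 popcount=2 -> skip
r=49=110001 popcount=3 -> skip
r=50=110010 popcount=3 -> skip
r=51=110011 popcount=4 -> skip
r=52=110100 popcount=3 -> skip
r=53=110101 popcount=4 -> skip
r=54=110110 popcount=4 -> skip
r=55=110111 popcount=5 -> skip
r=56=111000 popcount=3 -> skip
r=57=111001 popcount=4 -> skip
r=58=111010 popcount=4 -> skip
r=59=111011 popcount=5 -> skip
r=60=111100 popcount=4 -> skip
r=61=111101 popcount=5 -> skip
r=62=111110 popcount=5 -> skip
r=63=111111 popcount=6 -> skip
r=64=1000000 popcount=1 -> KEEP
r=65=1000001 popcount=2 -> skip
r=66=1000010 popcount=2 -> skip
r=67=1000011 popcount=3 -> skip
r=68=1000100 popcount=2 -> skip
r=69=1000101 popcount=3 -> skip
r=70=1000110 popcount=3 -> skip
r=71=1000111 popcount=4 -> skip
r=72=1001000 popcount=2 -> skip
Kept rows: 32 64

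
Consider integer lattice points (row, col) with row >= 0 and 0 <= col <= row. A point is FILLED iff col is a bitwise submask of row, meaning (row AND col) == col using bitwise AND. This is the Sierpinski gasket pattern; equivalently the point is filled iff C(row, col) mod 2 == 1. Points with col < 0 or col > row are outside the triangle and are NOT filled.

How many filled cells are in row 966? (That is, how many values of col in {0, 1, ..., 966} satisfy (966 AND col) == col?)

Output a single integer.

966 in binary = 1111000110
popcount(966) = number of 1-bits in 1111000110 = 6
A col c satisfies (966 AND c) == c iff every set bit of c is also set in 966; each of the 6 set bits of 966 can independently be on or off in c.
count = 2^6 = 64

Answer: 64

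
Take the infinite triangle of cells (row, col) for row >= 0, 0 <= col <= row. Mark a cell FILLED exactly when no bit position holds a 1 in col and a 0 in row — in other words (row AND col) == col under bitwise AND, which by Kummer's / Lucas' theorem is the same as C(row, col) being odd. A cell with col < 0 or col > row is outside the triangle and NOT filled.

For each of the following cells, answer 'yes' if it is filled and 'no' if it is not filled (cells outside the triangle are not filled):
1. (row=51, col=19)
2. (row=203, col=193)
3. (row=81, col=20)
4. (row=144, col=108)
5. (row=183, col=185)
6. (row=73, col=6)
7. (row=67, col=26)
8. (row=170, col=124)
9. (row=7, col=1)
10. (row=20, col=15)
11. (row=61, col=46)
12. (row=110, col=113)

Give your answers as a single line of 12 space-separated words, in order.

Answer: yes yes no no no no no no yes no no no

Derivation:
(51,19): row=0b110011, col=0b10011, row AND col = 0b10011 = 19; 19 == 19 -> filled
(203,193): row=0b11001011, col=0b11000001, row AND col = 0b11000001 = 193; 193 == 193 -> filled
(81,20): row=0b1010001, col=0b10100, row AND col = 0b10000 = 16; 16 != 20 -> empty
(144,108): row=0b10010000, col=0b1101100, row AND col = 0b0 = 0; 0 != 108 -> empty
(183,185): col outside [0, 183] -> not filled
(73,6): row=0b1001001, col=0b110, row AND col = 0b0 = 0; 0 != 6 -> empty
(67,26): row=0b1000011, col=0b11010, row AND col = 0b10 = 2; 2 != 26 -> empty
(170,124): row=0b10101010, col=0b1111100, row AND col = 0b101000 = 40; 40 != 124 -> empty
(7,1): row=0b111, col=0b1, row AND col = 0b1 = 1; 1 == 1 -> filled
(20,15): row=0b10100, col=0b1111, row AND col = 0b100 = 4; 4 != 15 -> empty
(61,46): row=0b111101, col=0b101110, row AND col = 0b101100 = 44; 44 != 46 -> empty
(110,113): col outside [0, 110] -> not filled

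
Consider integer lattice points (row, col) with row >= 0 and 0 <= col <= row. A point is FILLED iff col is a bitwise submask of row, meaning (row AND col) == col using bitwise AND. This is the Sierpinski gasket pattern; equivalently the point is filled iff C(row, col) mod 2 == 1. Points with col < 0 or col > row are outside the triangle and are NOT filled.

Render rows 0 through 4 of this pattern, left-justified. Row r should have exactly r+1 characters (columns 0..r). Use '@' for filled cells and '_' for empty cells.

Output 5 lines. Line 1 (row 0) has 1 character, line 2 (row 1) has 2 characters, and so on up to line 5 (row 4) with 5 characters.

r0=0: @
r1=1: @@
r2=10: @_@
r3=11: @@@@
r4=100: @___@

Answer: @
@@
@_@
@@@@
@___@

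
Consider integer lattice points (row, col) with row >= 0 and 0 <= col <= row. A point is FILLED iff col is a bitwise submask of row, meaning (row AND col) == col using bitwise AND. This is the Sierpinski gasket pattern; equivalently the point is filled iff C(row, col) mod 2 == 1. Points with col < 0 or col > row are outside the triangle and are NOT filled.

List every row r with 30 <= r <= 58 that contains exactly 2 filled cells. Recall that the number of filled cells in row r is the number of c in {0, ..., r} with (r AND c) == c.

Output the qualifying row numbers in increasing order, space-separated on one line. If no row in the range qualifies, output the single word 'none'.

Row r has 2^popcount(r) filled cells, so we need popcount(r) = log2(2) = 1.
Scan r = 30..58 and keep those with exactly 1 one-bits:
r=30=11110 popcount=4 -> skip
r=31=11111 popcount=5 -> skip
r=32=100000 popcount=1 -> KEEP
r=33=100001 popcount=2 -> skip
r=34=100010 popcount=2 -> skip
r=35=100011 popcount=3 -> skip
r=36=100100 popcount=2 -> skip
r=37=100101 popcount=3 -> skip
r=38=100110 popcount=3 -> skip
r=39=100111 popcount=4 -> skip
r=40=101000 popcount=2 -> skip
r=41=101001 popcount=3 -> skip
r=42=101010 popcount=3 -> skip
r=43=101011 popcount=4 -> skip
r=44=101100 popcount=3 -> skip
r=45=101101 popcount=4 -> skip
r=46=101110 popcount=4 -> skip
r=47=101111 popcount=5 -> skip
r=48=110000 popcount=2 -> skip
r=49=110001 popcount=3 -> skip
r=50=110010 popcount=3 -> skip
r=51=110011 popcount=4 -> skip
r=52=110100 popcount=3 -> skip
r=53=110101 popcount=4 -> skip
r=54=110110 popcount=4 -> skip
r=55=110111 popcount=5 -> skip
r=56=111000 popcount=3 -> skip
r=57=111001 popcount=4 -> skip
r=58=111010 popcount=4 -> skip
Kept rows: 32

Answer: 32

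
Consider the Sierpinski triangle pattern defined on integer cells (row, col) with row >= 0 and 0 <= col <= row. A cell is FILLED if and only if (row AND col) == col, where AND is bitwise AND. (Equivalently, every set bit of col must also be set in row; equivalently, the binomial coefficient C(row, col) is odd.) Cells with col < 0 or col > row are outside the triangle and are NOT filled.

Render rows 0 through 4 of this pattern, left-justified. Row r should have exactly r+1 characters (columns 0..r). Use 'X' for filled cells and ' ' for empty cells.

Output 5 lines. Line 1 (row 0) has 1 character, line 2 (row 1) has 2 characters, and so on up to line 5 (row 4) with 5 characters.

r0=0: X
r1=1: XX
r2=10: X X
r3=11: XXXX
r4=100: X   X

Answer: X
XX
X X
XXXX
X   X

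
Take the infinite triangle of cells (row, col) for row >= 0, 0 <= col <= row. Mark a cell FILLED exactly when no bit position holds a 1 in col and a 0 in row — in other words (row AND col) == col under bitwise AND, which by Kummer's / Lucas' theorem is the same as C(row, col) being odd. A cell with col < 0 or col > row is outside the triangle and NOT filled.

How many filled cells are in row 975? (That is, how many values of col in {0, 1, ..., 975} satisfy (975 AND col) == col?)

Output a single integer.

Answer: 256

Derivation:
975 in binary = 1111001111
popcount(975) = number of 1-bits in 1111001111 = 8
A col c satisfies (975 AND c) == c iff every set bit of c is also set in 975; each of the 8 set bits of 975 can independently be on or off in c.
count = 2^8 = 256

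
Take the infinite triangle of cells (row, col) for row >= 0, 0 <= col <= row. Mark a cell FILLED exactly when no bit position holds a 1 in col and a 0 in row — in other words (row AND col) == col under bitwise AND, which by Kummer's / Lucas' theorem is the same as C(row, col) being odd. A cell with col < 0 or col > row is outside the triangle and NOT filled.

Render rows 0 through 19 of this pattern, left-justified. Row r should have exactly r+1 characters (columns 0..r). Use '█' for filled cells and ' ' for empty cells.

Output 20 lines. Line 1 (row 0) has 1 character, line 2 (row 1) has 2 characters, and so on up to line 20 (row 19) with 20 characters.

r0=0: █
r1=1: ██
r2=10: █ █
r3=11: ████
r4=100: █   █
r5=101: ██  ██
r6=110: █ █ █ █
r7=111: ████████
r8=1000: █       █
r9=1001: ██      ██
r10=1010: █ █     █ █
r11=1011: ████    ████
r12=1100: █   █   █   █
r13=1101: ██  ██  ██  ██
r14=1110: █ █ █ █ █ █ █ █
r15=1111: ████████████████
r16=10000: █               █
r17=10001: ██              ██
r18=10010: █ █             █ █
r19=10011: ████            ████

Answer: █
██
█ █
████
█   █
██  ██
█ █ █ █
████████
█       █
██      ██
█ █     █ █
████    ████
█   █   █   █
██  ██  ██  ██
█ █ █ █ █ █ █ █
████████████████
█               █
██              ██
█ █             █ █
████            ████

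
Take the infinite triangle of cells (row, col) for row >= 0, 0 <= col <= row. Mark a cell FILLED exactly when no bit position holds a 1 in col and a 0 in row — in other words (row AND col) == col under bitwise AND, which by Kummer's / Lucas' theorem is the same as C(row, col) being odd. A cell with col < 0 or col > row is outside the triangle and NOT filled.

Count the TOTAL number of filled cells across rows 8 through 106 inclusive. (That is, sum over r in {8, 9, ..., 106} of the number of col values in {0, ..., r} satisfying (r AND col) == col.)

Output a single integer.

Answer: 1336

Derivation:
r8=1000 pc1: +2 =2
r9=1001 pc2: +4 =6
r10=1010 pc2: +4 =10
r11=1011 pc3: +8 =18
r12=1100 pc2: +4 =22
r13=1101 pc3: +8 =30
r14=1110 pc3: +8 =38
r15=1111 pc4: +16 =54
r16=10000 pc1: +2 =56
r17=10001 pc2: +4 =60
r18=10010 pc2: +4 =64
r19=10011 pc3: +8 =72
r20=10100 pc2: +4 =76
r21=10101 pc3: +8 =84
r22=10110 pc3: +8 =92
r23=10111 pc4: +16 =108
r24=11000 pc2: +4 =112
r25=11001 pc3: +8 =120
r26=11010 pc3: +8 =128
r27=11011 pc4: +16 =144
r28=11100 pc3: +8 =152
r29=11101 pc4: +16 =168
r30=11110 pc4: +16 =184
r31=11111 pc5: +32 =216
r32=100000 pc1: +2 =218
r33=100001 pc2: +4 =222
r34=100010 pc2: +4 =226
r35=100011 pc3: +8 =234
r36=100100 pc2: +4 =238
r37=100101 pc3: +8 =246
r38=100110 pc3: +8 =254
r39=100111 pc4: +16 =270
r40=101000 pc2: +4 =274
r41=101001 pc3: +8 =282
r42=101010 pc3: +8 =290
r43=101011 pc4: +16 =306
r44=101100 pc3: +8 =314
r45=101101 pc4: +16 =330
r46=101110 pc4: +16 =346
r47=101111 pc5: +32 =378
r48=110000 pc2: +4 =382
r49=110001 pc3: +8 =390
r50=110010 pc3: +8 =398
r51=110011 pc4: +16 =414
r52=110100 pc3: +8 =422
r53=110101 pc4: +16 =438
r54=110110 pc4: +16 =454
r55=110111 pc5: +32 =486
r56=111000 pc3: +8 =494
r57=111001 pc4: +16 =510
r58=111010 pc4: +16 =526
r59=111011 pc5: +32 =558
r60=111100 pc4: +16 =574
r61=111101 pc5: +32 =606
r62=111110 pc5: +32 =638
r63=111111 pc6: +64 =702
r64=1000000 pc1: +2 =704
r65=1000001 pc2: +4 =708
r66=1000010 pc2: +4 =712
r67=1000011 pc3: +8 =720
r68=1000100 pc2: +4 =724
r69=1000101 pc3: +8 =732
r70=1000110 pc3: +8 =740
r71=1000111 pc4: +16 =756
r72=1001000 pc2: +4 =760
r73=1001001 pc3: +8 =768
r74=1001010 pc3: +8 =776
r75=1001011 pc4: +16 =792
r76=1001100 pc3: +8 =800
r77=1001101 pc4: +16 =816
r78=1001110 pc4: +16 =832
r79=1001111 pc5: +32 =864
r80=1010000 pc2: +4 =868
r81=1010001 pc3: +8 =876
r82=1010010 pc3: +8 =884
r83=1010011 pc4: +16 =900
r84=1010100 pc3: +8 =908
r85=1010101 pc4: +16 =924
r86=1010110 pc4: +16 =940
r87=1010111 pc5: +32 =972
r88=1011000 pc3: +8 =980
r89=1011001 pc4: +16 =996
r90=1011010 pc4: +16 =1012
r91=1011011 pc5: +32 =1044
r92=1011100 pc4: +16 =1060
r93=1011101 pc5: +32 =1092
r94=1011110 pc5: +32 =1124
r95=1011111 pc6: +64 =1188
r96=1100000 pc2: +4 =1192
r97=1100001 pc3: +8 =1200
r98=1100010 pc3: +8 =1208
r99=1100011 pc4: +16 =1224
r100=1100100 pc3: +8 =1232
r101=1100101 pc4: +16 =1248
r102=1100110 pc4: +16 =1264
r103=1100111 pc5: +32 =1296
r104=1101000 pc3: +8 =1304
r105=1101001 pc4: +16 =1320
r106=1101010 pc4: +16 =1336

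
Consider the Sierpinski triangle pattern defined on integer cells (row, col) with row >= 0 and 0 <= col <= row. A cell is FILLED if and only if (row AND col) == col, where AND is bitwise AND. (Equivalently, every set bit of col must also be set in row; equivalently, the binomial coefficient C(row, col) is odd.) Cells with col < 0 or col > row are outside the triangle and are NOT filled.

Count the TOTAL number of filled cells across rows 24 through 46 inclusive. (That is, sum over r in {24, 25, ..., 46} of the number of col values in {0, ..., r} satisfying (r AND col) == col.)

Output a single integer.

Answer: 238

Derivation:
r24=11000 pc2: +4 =4
r25=11001 pc3: +8 =12
r26=11010 pc3: +8 =20
r27=11011 pc4: +16 =36
r28=11100 pc3: +8 =44
r29=11101 pc4: +16 =60
r30=11110 pc4: +16 =76
r31=11111 pc5: +32 =108
r32=100000 pc1: +2 =110
r33=100001 pc2: +4 =114
r34=100010 pc2: +4 =118
r35=100011 pc3: +8 =126
r36=100100 pc2: +4 =130
r37=100101 pc3: +8 =138
r38=100110 pc3: +8 =146
r39=100111 pc4: +16 =162
r40=101000 pc2: +4 =166
r41=101001 pc3: +8 =174
r42=101010 pc3: +8 =182
r43=101011 pc4: +16 =198
r44=101100 pc3: +8 =206
r45=101101 pc4: +16 =222
r46=101110 pc4: +16 =238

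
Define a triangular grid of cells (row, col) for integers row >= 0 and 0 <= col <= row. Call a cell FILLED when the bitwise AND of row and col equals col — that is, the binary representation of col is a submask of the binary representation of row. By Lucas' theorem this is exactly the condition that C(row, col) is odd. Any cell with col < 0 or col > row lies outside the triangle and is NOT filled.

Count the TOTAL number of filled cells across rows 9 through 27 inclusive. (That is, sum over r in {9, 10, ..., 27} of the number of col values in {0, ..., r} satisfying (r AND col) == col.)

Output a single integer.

Answer: 142

Derivation:
r9=1001 pc2: +4 =4
r10=1010 pc2: +4 =8
r11=1011 pc3: +8 =16
r12=1100 pc2: +4 =20
r13=1101 pc3: +8 =28
r14=1110 pc3: +8 =36
r15=1111 pc4: +16 =52
r16=10000 pc1: +2 =54
r17=10001 pc2: +4 =58
r18=10010 pc2: +4 =62
r19=10011 pc3: +8 =70
r20=10100 pc2: +4 =74
r21=10101 pc3: +8 =82
r22=10110 pc3: +8 =90
r23=10111 pc4: +16 =106
r24=11000 pc2: +4 =110
r25=11001 pc3: +8 =118
r26=11010 pc3: +8 =126
r27=11011 pc4: +16 =142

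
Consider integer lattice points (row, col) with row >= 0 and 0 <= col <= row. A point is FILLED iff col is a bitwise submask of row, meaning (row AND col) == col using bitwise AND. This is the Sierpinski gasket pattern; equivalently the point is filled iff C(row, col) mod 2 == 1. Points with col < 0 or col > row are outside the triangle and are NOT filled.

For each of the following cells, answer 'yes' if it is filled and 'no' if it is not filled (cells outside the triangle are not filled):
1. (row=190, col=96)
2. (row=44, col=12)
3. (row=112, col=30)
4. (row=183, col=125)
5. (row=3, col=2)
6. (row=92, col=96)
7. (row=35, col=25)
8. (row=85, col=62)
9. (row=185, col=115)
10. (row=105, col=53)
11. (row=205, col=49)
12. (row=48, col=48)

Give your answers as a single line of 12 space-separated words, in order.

(190,96): row=0b10111110, col=0b1100000, row AND col = 0b100000 = 32; 32 != 96 -> empty
(44,12): row=0b101100, col=0b1100, row AND col = 0b1100 = 12; 12 == 12 -> filled
(112,30): row=0b1110000, col=0b11110, row AND col = 0b10000 = 16; 16 != 30 -> empty
(183,125): row=0b10110111, col=0b1111101, row AND col = 0b110101 = 53; 53 != 125 -> empty
(3,2): row=0b11, col=0b10, row AND col = 0b10 = 2; 2 == 2 -> filled
(92,96): col outside [0, 92] -> not filled
(35,25): row=0b100011, col=0b11001, row AND col = 0b1 = 1; 1 != 25 -> empty
(85,62): row=0b1010101, col=0b111110, row AND col = 0b10100 = 20; 20 != 62 -> empty
(185,115): row=0b10111001, col=0b1110011, row AND col = 0b110001 = 49; 49 != 115 -> empty
(105,53): row=0b1101001, col=0b110101, row AND col = 0b100001 = 33; 33 != 53 -> empty
(205,49): row=0b11001101, col=0b110001, row AND col = 0b1 = 1; 1 != 49 -> empty
(48,48): row=0b110000, col=0b110000, row AND col = 0b110000 = 48; 48 == 48 -> filled

Answer: no yes no no yes no no no no no no yes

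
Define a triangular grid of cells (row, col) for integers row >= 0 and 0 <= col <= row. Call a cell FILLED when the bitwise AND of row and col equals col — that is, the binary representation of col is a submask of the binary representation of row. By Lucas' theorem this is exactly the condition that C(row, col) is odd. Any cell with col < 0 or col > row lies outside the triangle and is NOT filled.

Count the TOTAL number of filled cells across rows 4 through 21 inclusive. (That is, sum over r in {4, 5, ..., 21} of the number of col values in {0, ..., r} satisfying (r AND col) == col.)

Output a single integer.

r4=100 pc1: +2 =2
r5=101 pc2: +4 =6
r6=110 pc2: +4 =10
r7=111 pc3: +8 =18
r8=1000 pc1: +2 =20
r9=1001 pc2: +4 =24
r10=1010 pc2: +4 =28
r11=1011 pc3: +8 =36
r12=1100 pc2: +4 =40
r13=1101 pc3: +8 =48
r14=1110 pc3: +8 =56
r15=1111 pc4: +16 =72
r16=10000 pc1: +2 =74
r17=10001 pc2: +4 =78
r18=10010 pc2: +4 =82
r19=10011 pc3: +8 =90
r20=10100 pc2: +4 =94
r21=10101 pc3: +8 =102

Answer: 102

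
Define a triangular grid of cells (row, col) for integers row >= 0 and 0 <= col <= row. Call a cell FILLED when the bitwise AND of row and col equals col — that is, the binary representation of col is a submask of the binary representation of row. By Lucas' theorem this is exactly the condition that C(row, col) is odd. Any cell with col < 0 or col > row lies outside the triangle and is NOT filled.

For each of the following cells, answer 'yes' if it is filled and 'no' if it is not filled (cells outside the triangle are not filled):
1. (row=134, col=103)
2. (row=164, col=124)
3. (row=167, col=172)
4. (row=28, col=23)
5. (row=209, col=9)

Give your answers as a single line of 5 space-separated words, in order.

(134,103): row=0b10000110, col=0b1100111, row AND col = 0b110 = 6; 6 != 103 -> empty
(164,124): row=0b10100100, col=0b1111100, row AND col = 0b100100 = 36; 36 != 124 -> empty
(167,172): col outside [0, 167] -> not filled
(28,23): row=0b11100, col=0b10111, row AND col = 0b10100 = 20; 20 != 23 -> empty
(209,9): row=0b11010001, col=0b1001, row AND col = 0b1 = 1; 1 != 9 -> empty

Answer: no no no no no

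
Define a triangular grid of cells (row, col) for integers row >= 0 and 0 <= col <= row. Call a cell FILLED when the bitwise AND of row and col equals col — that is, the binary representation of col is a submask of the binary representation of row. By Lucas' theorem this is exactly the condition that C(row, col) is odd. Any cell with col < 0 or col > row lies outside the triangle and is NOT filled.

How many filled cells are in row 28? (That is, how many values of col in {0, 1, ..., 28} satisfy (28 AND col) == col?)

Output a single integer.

Answer: 8

Derivation:
28 in binary = 11100
popcount(28) = number of 1-bits in 11100 = 3
A col c satisfies (28 AND c) == c iff every set bit of c is also set in 28; each of the 3 set bits of 28 can independently be on or off in c.
count = 2^3 = 8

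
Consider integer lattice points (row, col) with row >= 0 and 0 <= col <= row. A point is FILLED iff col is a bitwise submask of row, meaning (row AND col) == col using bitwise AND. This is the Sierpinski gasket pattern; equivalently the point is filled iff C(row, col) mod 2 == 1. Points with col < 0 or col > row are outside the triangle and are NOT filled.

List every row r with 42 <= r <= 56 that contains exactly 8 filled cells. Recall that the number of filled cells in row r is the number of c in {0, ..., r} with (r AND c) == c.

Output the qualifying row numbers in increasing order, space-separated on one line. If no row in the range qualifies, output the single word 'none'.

Answer: 42 44 49 50 52 56

Derivation:
Row r has 2^popcount(r) filled cells, so we need popcount(r) = log2(8) = 3.
Scan r = 42..56 and keep those with exactly 3 one-bits:
r=42=101010 popcount=3 -> KEEP
r=43=101011 popcount=4 -> skip
r=44=101100 popcount=3 -> KEEP
r=45=101101 popcount=4 -> skip
r=46=101110 popcount=4 -> skip
r=47=101111 popcount=5 -> skip
r=48=110000 popcount=2 -> skip
r=49=110001 popcount=3 -> KEEP
r=50=110010 popcount=3 -> KEEP
r=51=110011 popcount=4 -> skip
r=52=110100 popcount=3 -> KEEP
r=53=110101 popcount=4 -> skip
r=54=110110 popcount=4 -> skip
r=55=110111 popcount=5 -> skip
r=56=111000 popcount=3 -> KEEP
Kept rows: 42 44 49 50 52 56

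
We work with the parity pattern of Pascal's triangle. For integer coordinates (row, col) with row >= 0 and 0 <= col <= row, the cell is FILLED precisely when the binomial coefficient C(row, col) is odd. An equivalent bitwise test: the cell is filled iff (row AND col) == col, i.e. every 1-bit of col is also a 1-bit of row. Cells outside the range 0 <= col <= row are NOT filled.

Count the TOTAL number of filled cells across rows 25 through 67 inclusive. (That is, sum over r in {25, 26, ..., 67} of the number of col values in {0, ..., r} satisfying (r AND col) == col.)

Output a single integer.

r25=11001 pc3: +8 =8
r26=11010 pc3: +8 =16
r27=11011 pc4: +16 =32
r28=11100 pc3: +8 =40
r29=11101 pc4: +16 =56
r30=11110 pc4: +16 =72
r31=11111 pc5: +32 =104
r32=100000 pc1: +2 =106
r33=100001 pc2: +4 =110
r34=100010 pc2: +4 =114
r35=100011 pc3: +8 =122
r36=100100 pc2: +4 =126
r37=100101 pc3: +8 =134
r38=100110 pc3: +8 =142
r39=100111 pc4: +16 =158
r40=101000 pc2: +4 =162
r41=101001 pc3: +8 =170
r42=101010 pc3: +8 =178
r43=101011 pc4: +16 =194
r44=101100 pc3: +8 =202
r45=101101 pc4: +16 =218
r46=101110 pc4: +16 =234
r47=101111 pc5: +32 =266
r48=110000 pc2: +4 =270
r49=110001 pc3: +8 =278
r50=110010 pc3: +8 =286
r51=110011 pc4: +16 =302
r52=110100 pc3: +8 =310
r53=110101 pc4: +16 =326
r54=110110 pc4: +16 =342
r55=110111 pc5: +32 =374
r56=111000 pc3: +8 =382
r57=111001 pc4: +16 =398
r58=111010 pc4: +16 =414
r59=111011 pc5: +32 =446
r60=111100 pc4: +16 =462
r61=111101 pc5: +32 =494
r62=111110 pc5: +32 =526
r63=111111 pc6: +64 =590
r64=1000000 pc1: +2 =592
r65=1000001 pc2: +4 =596
r66=1000010 pc2: +4 =600
r67=1000011 pc3: +8 =608

Answer: 608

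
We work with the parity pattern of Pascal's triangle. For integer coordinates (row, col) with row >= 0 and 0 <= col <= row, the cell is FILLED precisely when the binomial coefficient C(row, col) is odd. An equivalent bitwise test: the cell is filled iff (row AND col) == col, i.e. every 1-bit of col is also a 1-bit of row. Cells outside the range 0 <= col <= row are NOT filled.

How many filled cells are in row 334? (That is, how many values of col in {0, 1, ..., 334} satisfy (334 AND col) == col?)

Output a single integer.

Answer: 32

Derivation:
334 in binary = 101001110
popcount(334) = number of 1-bits in 101001110 = 5
A col c satisfies (334 AND c) == c iff every set bit of c is also set in 334; each of the 5 set bits of 334 can independently be on or off in c.
count = 2^5 = 32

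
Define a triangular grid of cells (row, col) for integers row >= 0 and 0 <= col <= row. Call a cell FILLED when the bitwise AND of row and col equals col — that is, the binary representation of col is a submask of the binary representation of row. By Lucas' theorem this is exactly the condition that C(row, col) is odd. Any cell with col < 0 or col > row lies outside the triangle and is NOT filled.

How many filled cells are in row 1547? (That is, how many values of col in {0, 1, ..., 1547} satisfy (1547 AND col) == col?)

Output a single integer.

Answer: 32

Derivation:
1547 in binary = 11000001011
popcount(1547) = number of 1-bits in 11000001011 = 5
A col c satisfies (1547 AND c) == c iff every set bit of c is also set in 1547; each of the 5 set bits of 1547 can independently be on or off in c.
count = 2^5 = 32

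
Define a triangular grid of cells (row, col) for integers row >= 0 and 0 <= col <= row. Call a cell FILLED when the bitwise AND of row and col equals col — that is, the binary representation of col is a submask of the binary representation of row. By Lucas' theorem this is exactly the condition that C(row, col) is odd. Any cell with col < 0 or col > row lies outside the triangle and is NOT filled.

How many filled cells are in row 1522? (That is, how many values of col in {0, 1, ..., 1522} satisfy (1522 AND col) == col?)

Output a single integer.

Answer: 128

Derivation:
1522 in binary = 10111110010
popcount(1522) = number of 1-bits in 10111110010 = 7
A col c satisfies (1522 AND c) == c iff every set bit of c is also set in 1522; each of the 7 set bits of 1522 can independently be on or off in c.
count = 2^7 = 128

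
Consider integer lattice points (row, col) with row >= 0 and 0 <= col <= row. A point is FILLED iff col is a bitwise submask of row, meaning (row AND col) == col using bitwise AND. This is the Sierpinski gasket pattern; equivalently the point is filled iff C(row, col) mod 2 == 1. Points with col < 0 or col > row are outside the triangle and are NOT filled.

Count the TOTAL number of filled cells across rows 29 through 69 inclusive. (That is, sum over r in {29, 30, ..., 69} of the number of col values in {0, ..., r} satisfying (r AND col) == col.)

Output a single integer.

Answer: 580

Derivation:
r29=11101 pc4: +16 =16
r30=11110 pc4: +16 =32
r31=11111 pc5: +32 =64
r32=100000 pc1: +2 =66
r33=100001 pc2: +4 =70
r34=100010 pc2: +4 =74
r35=100011 pc3: +8 =82
r36=100100 pc2: +4 =86
r37=100101 pc3: +8 =94
r38=100110 pc3: +8 =102
r39=100111 pc4: +16 =118
r40=101000 pc2: +4 =122
r41=101001 pc3: +8 =130
r42=101010 pc3: +8 =138
r43=101011 pc4: +16 =154
r44=101100 pc3: +8 =162
r45=101101 pc4: +16 =178
r46=101110 pc4: +16 =194
r47=101111 pc5: +32 =226
r48=110000 pc2: +4 =230
r49=110001 pc3: +8 =238
r50=110010 pc3: +8 =246
r51=110011 pc4: +16 =262
r52=110100 pc3: +8 =270
r53=110101 pc4: +16 =286
r54=110110 pc4: +16 =302
r55=110111 pc5: +32 =334
r56=111000 pc3: +8 =342
r57=111001 pc4: +16 =358
r58=111010 pc4: +16 =374
r59=111011 pc5: +32 =406
r60=111100 pc4: +16 =422
r61=111101 pc5: +32 =454
r62=111110 pc5: +32 =486
r63=111111 pc6: +64 =550
r64=1000000 pc1: +2 =552
r65=1000001 pc2: +4 =556
r66=1000010 pc2: +4 =560
r67=1000011 pc3: +8 =568
r68=1000100 pc2: +4 =572
r69=1000101 pc3: +8 =580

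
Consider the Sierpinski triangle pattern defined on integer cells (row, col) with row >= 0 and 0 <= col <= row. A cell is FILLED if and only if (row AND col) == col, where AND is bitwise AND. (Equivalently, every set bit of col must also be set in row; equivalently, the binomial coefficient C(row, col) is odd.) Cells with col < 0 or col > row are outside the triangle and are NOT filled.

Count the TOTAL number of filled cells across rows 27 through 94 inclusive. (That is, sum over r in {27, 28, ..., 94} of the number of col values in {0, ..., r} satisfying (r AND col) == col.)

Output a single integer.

r27=11011 pc4: +16 =16
r28=11100 pc3: +8 =24
r29=11101 pc4: +16 =40
r30=11110 pc4: +16 =56
r31=11111 pc5: +32 =88
r32=100000 pc1: +2 =90
r33=100001 pc2: +4 =94
r34=100010 pc2: +4 =98
r35=100011 pc3: +8 =106
r36=100100 pc2: +4 =110
r37=100101 pc3: +8 =118
r38=100110 pc3: +8 =126
r39=100111 pc4: +16 =142
r40=101000 pc2: +4 =146
r41=101001 pc3: +8 =154
r42=101010 pc3: +8 =162
r43=101011 pc4: +16 =178
r44=101100 pc3: +8 =186
r45=101101 pc4: +16 =202
r46=101110 pc4: +16 =218
r47=101111 pc5: +32 =250
r48=110000 pc2: +4 =254
r49=110001 pc3: +8 =262
r50=110010 pc3: +8 =270
r51=110011 pc4: +16 =286
r52=110100 pc3: +8 =294
r53=110101 pc4: +16 =310
r54=110110 pc4: +16 =326
r55=110111 pc5: +32 =358
r56=111000 pc3: +8 =366
r57=111001 pc4: +16 =382
r58=111010 pc4: +16 =398
r59=111011 pc5: +32 =430
r60=111100 pc4: +16 =446
r61=111101 pc5: +32 =478
r62=111110 pc5: +32 =510
r63=111111 pc6: +64 =574
r64=1000000 pc1: +2 =576
r65=1000001 pc2: +4 =580
r66=1000010 pc2: +4 =584
r67=1000011 pc3: +8 =592
r68=1000100 pc2: +4 =596
r69=1000101 pc3: +8 =604
r70=1000110 pc3: +8 =612
r71=1000111 pc4: +16 =628
r72=1001000 pc2: +4 =632
r73=1001001 pc3: +8 =640
r74=1001010 pc3: +8 =648
r75=1001011 pc4: +16 =664
r76=1001100 pc3: +8 =672
r77=1001101 pc4: +16 =688
r78=1001110 pc4: +16 =704
r79=1001111 pc5: +32 =736
r80=1010000 pc2: +4 =740
r81=1010001 pc3: +8 =748
r82=1010010 pc3: +8 =756
r83=1010011 pc4: +16 =772
r84=1010100 pc3: +8 =780
r85=1010101 pc4: +16 =796
r86=1010110 pc4: +16 =812
r87=1010111 pc5: +32 =844
r88=1011000 pc3: +8 =852
r89=1011001 pc4: +16 =868
r90=1011010 pc4: +16 =884
r91=1011011 pc5: +32 =916
r92=1011100 pc4: +16 =932
r93=1011101 pc5: +32 =964
r94=1011110 pc5: +32 =996

Answer: 996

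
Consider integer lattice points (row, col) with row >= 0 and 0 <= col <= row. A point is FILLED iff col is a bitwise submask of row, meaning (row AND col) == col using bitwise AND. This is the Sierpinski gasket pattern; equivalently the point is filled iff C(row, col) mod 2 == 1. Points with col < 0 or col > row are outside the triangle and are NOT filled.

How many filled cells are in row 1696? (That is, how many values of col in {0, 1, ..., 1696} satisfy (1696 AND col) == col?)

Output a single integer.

Answer: 16

Derivation:
1696 in binary = 11010100000
popcount(1696) = number of 1-bits in 11010100000 = 4
A col c satisfies (1696 AND c) == c iff every set bit of c is also set in 1696; each of the 4 set bits of 1696 can independently be on or off in c.
count = 2^4 = 16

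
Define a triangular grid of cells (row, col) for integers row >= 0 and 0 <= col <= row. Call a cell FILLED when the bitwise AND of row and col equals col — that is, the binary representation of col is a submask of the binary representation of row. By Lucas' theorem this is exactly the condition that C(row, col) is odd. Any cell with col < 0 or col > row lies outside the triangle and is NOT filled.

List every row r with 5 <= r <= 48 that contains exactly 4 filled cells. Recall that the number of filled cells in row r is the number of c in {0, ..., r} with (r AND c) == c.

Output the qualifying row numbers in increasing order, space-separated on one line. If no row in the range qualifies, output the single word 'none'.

Row r has 2^popcount(r) filled cells, so we need popcount(r) = log2(4) = 2.
Scan r = 5..48 and keep those with exactly 2 one-bits:
r=5=101 popcount=2 -> KEEP
r=6=110 popcount=2 -> KEEP
r=7=111 popcount=3 -> skip
r=8=1000 popcount=1 -> skip
r=9=1001 popcount=2 -> KEEP
r=10=1010 popcount=2 -> KEEP
r=11=1011 popcount=3 -> skip
r=12=1100 popcount=2 -> KEEP
r=13=1101 popcount=3 -> skip
r=14=1110 popcount=3 -> skip
r=15=1111 popcount=4 -> skip
r=16=10000 popcount=1 -> skip
r=17=10001 popcount=2 -> KEEP
r=18=10010 popcount=2 -> KEEP
r=19=10011 popcount=3 -> skip
r=20=10100 popcount=2 -> KEEP
r=21=10101 popcount=3 -> skip
r=22=10110 popcount=3 -> skip
r=23=10111 popcount=4 -> skip
r=24=11000 popcount=2 -> KEEP
r=25=11001 popcount=3 -> skip
r=26=11010 popcount=3 -> skip
r=27=11011 popcount=4 -> skip
r=28=11100 popcount=3 -> skip
r=29=11101 popcount=4 -> skip
r=30=11110 popcount=4 -> skip
r=31=11111 popcount=5 -> skip
r=32=100000 popcount=1 -> skip
r=33=100001 popcount=2 -> KEEP
r=34=100010 popcount=2 -> KEEP
r=35=100011 popcount=3 -> skip
r=36=100100 popcount=2 -> KEEP
r=37=100101 popcount=3 -> skip
r=38=100110 popcount=3 -> skip
r=39=100111 popcount=4 -> skip
r=40=101000 popcount=2 -> KEEP
r=41=101001 popcount=3 -> skip
r=42=101010 popcount=3 -> skip
r=43=101011 popcount=4 -> skip
r=44=101100 popcount=3 -> skip
r=45=101101 popcount=4 -> skip
r=46=101110 popcount=4 -> skip
r=47=101111 popcount=5 -> skip
r=48=110000 popcount=2 -> KEEP
Kept rows: 5 6 9 10 12 17 18 20 24 33 34 36 40 48

Answer: 5 6 9 10 12 17 18 20 24 33 34 36 40 48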